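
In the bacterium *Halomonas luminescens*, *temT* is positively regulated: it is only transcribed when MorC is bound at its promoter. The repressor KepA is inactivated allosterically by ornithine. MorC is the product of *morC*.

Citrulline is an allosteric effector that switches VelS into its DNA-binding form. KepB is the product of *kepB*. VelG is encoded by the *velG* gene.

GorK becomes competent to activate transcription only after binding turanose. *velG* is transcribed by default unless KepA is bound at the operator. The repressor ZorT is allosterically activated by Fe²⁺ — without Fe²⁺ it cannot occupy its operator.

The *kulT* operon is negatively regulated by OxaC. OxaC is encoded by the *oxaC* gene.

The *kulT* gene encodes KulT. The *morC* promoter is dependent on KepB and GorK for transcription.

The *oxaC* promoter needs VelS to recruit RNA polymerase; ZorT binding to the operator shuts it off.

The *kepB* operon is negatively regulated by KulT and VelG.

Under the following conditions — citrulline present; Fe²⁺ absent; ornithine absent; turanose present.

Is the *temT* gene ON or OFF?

Fe²⁺ is absent, so ZorT is inactive.
Citrulline is present, so VelS is active.
No repressor is bound and VelS is active, so *oxaC* is transcribed.
So OxaC is produced and active.
With repressor OxaC bound, *kulT* is not transcribed.
So KulT is not produced.
Ornithine is absent, so KepA is active.
With repressor KepA bound, *velG* is not transcribed.
So VelG is not produced.
With no repressor bound, *kepB* is transcribed.
So KepB is produced and active.
Turanose is present, so GorK is active.
No repressor is bound and KepB and GorK are active, so *morC* is transcribed.
So MorC is produced and active.
No repressor is bound and MorC is active, so *temT* is transcribed.

ON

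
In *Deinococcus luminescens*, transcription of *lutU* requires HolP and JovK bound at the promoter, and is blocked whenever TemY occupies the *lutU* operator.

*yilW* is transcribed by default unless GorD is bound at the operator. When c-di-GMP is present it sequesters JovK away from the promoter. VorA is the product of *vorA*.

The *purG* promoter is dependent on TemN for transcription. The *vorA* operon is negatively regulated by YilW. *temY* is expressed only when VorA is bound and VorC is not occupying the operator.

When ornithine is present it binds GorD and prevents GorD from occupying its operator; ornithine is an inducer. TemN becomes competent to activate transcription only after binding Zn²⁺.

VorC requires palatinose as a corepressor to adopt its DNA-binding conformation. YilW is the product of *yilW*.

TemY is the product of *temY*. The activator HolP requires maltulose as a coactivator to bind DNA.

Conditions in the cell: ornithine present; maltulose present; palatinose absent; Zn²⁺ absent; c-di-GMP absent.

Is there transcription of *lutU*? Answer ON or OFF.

Maltulose is present, so HolP is active.
c-di-GMP is absent, so JovK is active.
Ornithine is present, so GorD is inactive.
With no repressor bound, *yilW* is transcribed.
So YilW is produced and active.
With repressor YilW bound, *vorA* is not transcribed.
So VorA is not produced.
Palatinose is absent, so VorC is inactive.
Required activator VorA is absent, so *temY* is not transcribed.
So TemY is not produced.
No repressor is bound and HolP and JovK are active, so *lutU* is transcribed.

ON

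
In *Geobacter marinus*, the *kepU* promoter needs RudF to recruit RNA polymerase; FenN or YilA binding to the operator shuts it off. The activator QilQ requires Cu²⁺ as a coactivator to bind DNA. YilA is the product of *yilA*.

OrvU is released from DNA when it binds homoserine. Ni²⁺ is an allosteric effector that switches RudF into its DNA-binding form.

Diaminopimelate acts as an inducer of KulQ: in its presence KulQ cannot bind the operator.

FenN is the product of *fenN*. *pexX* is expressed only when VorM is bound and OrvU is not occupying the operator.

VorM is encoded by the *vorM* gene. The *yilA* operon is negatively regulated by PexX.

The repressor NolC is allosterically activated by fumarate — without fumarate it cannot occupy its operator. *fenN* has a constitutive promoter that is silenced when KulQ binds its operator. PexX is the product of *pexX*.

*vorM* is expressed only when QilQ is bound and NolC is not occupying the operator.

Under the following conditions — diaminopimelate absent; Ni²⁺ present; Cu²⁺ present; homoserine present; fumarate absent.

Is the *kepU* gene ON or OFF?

ON

Diaminopimelate is absent, so KulQ is active.
With repressor KulQ bound, *fenN* is not transcribed.
So FenN is not produced.
Homoserine is present, so OrvU is inactive.
Cu²⁺ is present, so QilQ is active.
Fumarate is absent, so NolC is inactive.
No repressor is bound and QilQ is active, so *vorM* is transcribed.
So VorM is produced and active.
No repressor is bound and VorM is active, so *pexX* is transcribed.
So PexX is produced and active.
With repressor PexX bound, *yilA* is not transcribed.
So YilA is not produced.
Ni²⁺ is present, so RudF is active.
No repressor is bound and RudF is active, so *kepU* is transcribed.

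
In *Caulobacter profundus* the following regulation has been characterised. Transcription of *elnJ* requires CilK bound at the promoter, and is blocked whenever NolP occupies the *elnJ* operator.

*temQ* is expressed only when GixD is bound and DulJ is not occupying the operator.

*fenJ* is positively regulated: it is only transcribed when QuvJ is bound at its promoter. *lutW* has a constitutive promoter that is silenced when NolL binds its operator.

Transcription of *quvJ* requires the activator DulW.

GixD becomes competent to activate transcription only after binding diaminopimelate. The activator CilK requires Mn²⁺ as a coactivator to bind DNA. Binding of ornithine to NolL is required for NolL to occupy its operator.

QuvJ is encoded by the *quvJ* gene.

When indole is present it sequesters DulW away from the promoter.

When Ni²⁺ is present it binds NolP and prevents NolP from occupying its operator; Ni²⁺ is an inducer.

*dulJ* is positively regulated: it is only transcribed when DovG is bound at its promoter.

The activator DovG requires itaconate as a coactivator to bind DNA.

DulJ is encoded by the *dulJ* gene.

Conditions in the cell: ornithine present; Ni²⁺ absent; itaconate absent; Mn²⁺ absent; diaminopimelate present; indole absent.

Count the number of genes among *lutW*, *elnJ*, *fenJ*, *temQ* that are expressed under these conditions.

Ornithine is present, so NolL is active.
With repressor NolL bound, *lutW* is not transcribed.
→ *lutW* is OFF.
Mn²⁺ is absent, so CilK is inactive.
Ni²⁺ is absent, so NolP is active.
With repressor NolP bound, *elnJ* is not transcribed.
→ *elnJ* is OFF.
Indole is absent, so DulW is active.
No repressor is bound and DulW is active, so *quvJ* is transcribed.
So QuvJ is produced and active.
No repressor is bound and QuvJ is active, so *fenJ* is transcribed.
→ *fenJ* is ON.
Diaminopimelate is present, so GixD is active.
Itaconate is absent, so DovG is inactive.
Required activator DovG is absent, so *dulJ* is not transcribed.
So DulJ is not produced.
No repressor is bound and GixD is active, so *temQ* is transcribed.
→ *temQ* is ON.
2 of the 4 genes are transcribed.

2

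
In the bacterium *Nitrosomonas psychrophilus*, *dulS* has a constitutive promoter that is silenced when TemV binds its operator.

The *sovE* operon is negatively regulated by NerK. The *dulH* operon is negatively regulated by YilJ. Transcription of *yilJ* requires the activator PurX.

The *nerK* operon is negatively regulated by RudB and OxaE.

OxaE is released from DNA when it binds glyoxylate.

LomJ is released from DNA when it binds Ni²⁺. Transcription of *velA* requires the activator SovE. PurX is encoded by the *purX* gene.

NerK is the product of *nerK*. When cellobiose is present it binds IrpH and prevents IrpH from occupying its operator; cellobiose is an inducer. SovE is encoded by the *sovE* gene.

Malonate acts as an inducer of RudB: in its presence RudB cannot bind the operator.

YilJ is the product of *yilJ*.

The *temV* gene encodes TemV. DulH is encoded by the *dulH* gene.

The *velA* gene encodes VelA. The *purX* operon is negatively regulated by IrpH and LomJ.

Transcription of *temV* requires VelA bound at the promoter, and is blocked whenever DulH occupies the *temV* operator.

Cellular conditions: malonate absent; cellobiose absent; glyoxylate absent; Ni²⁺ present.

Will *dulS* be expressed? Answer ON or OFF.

Malonate is absent, so RudB is active.
Glyoxylate is absent, so OxaE is active.
With repressor RudB bound, *nerK* is not transcribed.
So NerK is not produced.
With no repressor bound, *sovE* is transcribed.
So SovE is produced and active.
No repressor is bound and SovE is active, so *velA* is transcribed.
So VelA is produced and active.
Cellobiose is absent, so IrpH is active.
Ni²⁺ is present, so LomJ is inactive.
With repressor IrpH bound, *purX* is not transcribed.
So PurX is not produced.
Required activator PurX is absent, so *yilJ* is not transcribed.
So YilJ is not produced.
With no repressor bound, *dulH* is transcribed.
So DulH is produced and active.
With repressor DulH bound, *temV* is not transcribed.
So TemV is not produced.
With no repressor bound, *dulS* is transcribed.

ON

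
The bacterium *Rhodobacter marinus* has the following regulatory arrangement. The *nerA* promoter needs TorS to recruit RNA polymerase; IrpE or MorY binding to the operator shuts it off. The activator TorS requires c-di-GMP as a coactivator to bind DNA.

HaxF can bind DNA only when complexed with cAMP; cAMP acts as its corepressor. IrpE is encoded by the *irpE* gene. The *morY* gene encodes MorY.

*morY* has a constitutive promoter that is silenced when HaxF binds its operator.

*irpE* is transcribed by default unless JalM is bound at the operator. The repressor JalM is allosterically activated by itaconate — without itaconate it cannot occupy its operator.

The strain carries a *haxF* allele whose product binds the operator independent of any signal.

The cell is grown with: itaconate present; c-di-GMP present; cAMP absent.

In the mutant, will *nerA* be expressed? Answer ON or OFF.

ON

Itaconate is present, so JalM is active.
With repressor JalM bound, *irpE* is not transcribed.
So IrpE is not produced.
c-di-GMP is present, so TorS is active.
HaxF is constitutively active in this strain.
With repressor HaxF bound, *morY* is not transcribed.
So MorY is not produced.
No repressor is bound and TorS is active, so *nerA* is transcribed.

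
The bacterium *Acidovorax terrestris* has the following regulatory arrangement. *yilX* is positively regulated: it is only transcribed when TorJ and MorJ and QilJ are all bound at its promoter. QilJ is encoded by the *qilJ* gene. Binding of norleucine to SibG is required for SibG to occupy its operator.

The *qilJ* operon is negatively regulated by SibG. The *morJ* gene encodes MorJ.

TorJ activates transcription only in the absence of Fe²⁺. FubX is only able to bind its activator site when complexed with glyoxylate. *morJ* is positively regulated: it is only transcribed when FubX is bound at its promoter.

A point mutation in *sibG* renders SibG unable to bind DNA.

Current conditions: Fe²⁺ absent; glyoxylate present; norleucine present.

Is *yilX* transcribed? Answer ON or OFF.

Fe²⁺ is absent, so TorJ is active.
Glyoxylate is present, so FubX is active.
No repressor is bound and FubX is active, so *morJ* is transcribed.
So MorJ is produced and active.
SibG is non-functional in this strain, so it has no effect.
With no repressor bound, *qilJ* is transcribed.
So QilJ is produced and active.
No repressor is bound and TorJ and MorJ and QilJ are active, so *yilX* is transcribed.

ON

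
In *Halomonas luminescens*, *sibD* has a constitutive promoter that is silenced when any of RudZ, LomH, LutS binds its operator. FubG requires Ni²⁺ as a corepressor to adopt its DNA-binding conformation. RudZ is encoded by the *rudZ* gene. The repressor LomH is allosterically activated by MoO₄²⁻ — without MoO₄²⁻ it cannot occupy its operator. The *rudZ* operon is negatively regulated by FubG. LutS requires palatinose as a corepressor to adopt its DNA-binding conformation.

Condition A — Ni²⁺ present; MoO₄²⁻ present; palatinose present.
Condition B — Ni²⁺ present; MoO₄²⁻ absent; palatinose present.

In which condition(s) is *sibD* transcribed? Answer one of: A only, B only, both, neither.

neither

Condition A:
Ni²⁺ is present, so FubG is active.
With repressor FubG bound, *rudZ* is not transcribed.
So RudZ is not produced.
MoO₄²⁻ is present, so LomH is active.
Palatinose is present, so LutS is active.
With repressor LomH bound, *sibD* is not transcribed.
→ *sibD* is OFF in A.
Condition B:
Ni²⁺ is present, so FubG is active.
With repressor FubG bound, *rudZ* is not transcribed.
So RudZ is not produced.
MoO₄²⁻ is absent, so LomH is inactive.
Palatinose is present, so LutS is active.
With repressor LutS bound, *sibD* is not transcribed.
→ *sibD* is OFF in B.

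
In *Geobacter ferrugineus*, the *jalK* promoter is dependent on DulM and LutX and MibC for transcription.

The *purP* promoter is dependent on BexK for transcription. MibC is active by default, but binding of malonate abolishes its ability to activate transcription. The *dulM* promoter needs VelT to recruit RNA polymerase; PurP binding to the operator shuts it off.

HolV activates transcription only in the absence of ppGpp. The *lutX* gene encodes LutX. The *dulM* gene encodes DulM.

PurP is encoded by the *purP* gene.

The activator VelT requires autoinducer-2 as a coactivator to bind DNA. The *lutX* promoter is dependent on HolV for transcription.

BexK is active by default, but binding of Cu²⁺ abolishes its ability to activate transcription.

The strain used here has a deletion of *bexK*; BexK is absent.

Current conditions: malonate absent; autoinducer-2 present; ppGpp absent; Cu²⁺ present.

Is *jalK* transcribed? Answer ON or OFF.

ON

Autoinducer-2 is present, so VelT is active.
BexK is non-functional in this strain, so it has no effect.
Required activator BexK is absent, so *purP* is not transcribed.
So PurP is not produced.
No repressor is bound and VelT is active, so *dulM* is transcribed.
So DulM is produced and active.
ppGpp is absent, so HolV is active.
No repressor is bound and HolV is active, so *lutX* is transcribed.
So LutX is produced and active.
Malonate is absent, so MibC is active.
No repressor is bound and DulM and LutX and MibC are active, so *jalK* is transcribed.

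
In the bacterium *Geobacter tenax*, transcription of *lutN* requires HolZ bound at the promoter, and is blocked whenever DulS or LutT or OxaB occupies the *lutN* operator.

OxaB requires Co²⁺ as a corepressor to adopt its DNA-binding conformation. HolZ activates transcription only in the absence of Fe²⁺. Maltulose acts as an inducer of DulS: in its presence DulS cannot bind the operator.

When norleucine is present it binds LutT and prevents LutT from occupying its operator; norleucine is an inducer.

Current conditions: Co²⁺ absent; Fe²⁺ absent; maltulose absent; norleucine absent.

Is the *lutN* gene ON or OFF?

Fe²⁺ is absent, so HolZ is active.
Maltulose is absent, so DulS is active.
Norleucine is absent, so LutT is active.
Co²⁺ is absent, so OxaB is inactive.
With repressor DulS bound, *lutN* is not transcribed.

OFF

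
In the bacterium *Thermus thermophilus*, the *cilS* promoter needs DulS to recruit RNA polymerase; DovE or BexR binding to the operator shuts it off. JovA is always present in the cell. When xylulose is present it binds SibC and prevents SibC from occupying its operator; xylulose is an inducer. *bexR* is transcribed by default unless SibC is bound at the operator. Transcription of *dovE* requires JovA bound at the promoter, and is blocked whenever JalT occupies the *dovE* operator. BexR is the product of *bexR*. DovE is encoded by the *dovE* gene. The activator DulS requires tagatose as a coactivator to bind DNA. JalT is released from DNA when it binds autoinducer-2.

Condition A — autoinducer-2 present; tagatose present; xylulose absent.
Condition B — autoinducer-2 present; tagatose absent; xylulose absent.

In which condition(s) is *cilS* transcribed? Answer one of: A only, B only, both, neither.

neither

Condition A:
Autoinducer-2 is present, so JalT is inactive.
JovA is produced constitutively and is active.
No repressor is bound and JovA is active, so *dovE* is transcribed.
So DovE is produced and active.
Tagatose is present, so DulS is active.
Xylulose is absent, so SibC is active.
With repressor SibC bound, *bexR* is not transcribed.
So BexR is not produced.
With repressor DovE bound, *cilS* is not transcribed.
→ *cilS* is OFF in A.
Condition B:
Autoinducer-2 is present, so JalT is inactive.
JovA is produced constitutively and is active.
No repressor is bound and JovA is active, so *dovE* is transcribed.
So DovE is produced and active.
Tagatose is absent, so DulS is inactive.
Xylulose is absent, so SibC is active.
With repressor SibC bound, *bexR* is not transcribed.
So BexR is not produced.
With repressor DovE bound, *cilS* is not transcribed.
→ *cilS* is OFF in B.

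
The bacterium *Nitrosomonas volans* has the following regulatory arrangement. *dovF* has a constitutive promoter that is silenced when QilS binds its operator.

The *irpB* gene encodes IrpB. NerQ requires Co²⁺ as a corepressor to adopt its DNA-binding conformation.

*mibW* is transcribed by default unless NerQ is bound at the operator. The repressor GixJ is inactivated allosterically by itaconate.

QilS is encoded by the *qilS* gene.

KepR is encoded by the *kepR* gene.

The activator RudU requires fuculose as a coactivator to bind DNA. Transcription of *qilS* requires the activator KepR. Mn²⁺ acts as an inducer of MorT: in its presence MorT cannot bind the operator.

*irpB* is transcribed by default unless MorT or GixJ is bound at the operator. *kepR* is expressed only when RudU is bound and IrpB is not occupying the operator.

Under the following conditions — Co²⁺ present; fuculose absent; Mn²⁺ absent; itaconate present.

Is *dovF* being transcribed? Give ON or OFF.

ON

Mn²⁺ is absent, so MorT is active.
Itaconate is present, so GixJ is inactive.
With repressor MorT bound, *irpB* is not transcribed.
So IrpB is not produced.
Fuculose is absent, so RudU is inactive.
Required activator RudU is absent, so *kepR* is not transcribed.
So KepR is not produced.
Required activator KepR is absent, so *qilS* is not transcribed.
So QilS is not produced.
With no repressor bound, *dovF* is transcribed.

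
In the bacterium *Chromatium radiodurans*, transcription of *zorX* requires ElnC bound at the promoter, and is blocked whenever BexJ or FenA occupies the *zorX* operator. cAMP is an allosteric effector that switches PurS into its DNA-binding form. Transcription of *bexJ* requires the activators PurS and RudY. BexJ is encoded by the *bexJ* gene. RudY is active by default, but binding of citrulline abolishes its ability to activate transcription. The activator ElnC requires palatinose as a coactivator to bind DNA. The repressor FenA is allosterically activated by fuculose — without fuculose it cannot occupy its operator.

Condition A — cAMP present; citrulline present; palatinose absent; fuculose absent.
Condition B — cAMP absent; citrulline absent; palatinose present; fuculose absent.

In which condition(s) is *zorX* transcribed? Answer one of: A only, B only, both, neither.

B only

Condition A:
cAMP is present, so PurS is active.
Citrulline is present, so RudY is inactive.
Required activator RudY is absent, so *bexJ* is not transcribed.
So BexJ is not produced.
Palatinose is absent, so ElnC is inactive.
Fuculose is absent, so FenA is inactive.
Required activator ElnC is absent, so *zorX* is not transcribed.
→ *zorX* is OFF in A.
Condition B:
cAMP is absent, so PurS is inactive.
Citrulline is absent, so RudY is active.
Required activator PurS is absent, so *bexJ* is not transcribed.
So BexJ is not produced.
Palatinose is present, so ElnC is active.
Fuculose is absent, so FenA is inactive.
No repressor is bound and ElnC is active, so *zorX* is transcribed.
→ *zorX* is ON in B.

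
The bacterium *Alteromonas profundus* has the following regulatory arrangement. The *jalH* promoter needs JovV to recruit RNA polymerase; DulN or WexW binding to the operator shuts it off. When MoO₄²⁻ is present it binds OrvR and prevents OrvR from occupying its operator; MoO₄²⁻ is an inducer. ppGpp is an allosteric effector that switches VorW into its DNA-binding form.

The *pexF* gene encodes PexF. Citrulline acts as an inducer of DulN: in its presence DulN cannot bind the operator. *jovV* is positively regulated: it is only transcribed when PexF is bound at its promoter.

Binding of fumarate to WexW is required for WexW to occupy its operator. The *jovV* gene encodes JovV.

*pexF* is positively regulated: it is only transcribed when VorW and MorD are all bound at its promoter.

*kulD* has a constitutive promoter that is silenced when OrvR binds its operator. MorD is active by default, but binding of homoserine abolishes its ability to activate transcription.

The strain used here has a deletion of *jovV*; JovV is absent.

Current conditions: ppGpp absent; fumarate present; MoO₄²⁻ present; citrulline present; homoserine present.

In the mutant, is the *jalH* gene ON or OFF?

OFF

Citrulline is present, so DulN is inactive.
Fumarate is present, so WexW is active.
JovV is non-functional in this strain, so it has no effect.
With repressor WexW bound, *jalH* is not transcribed.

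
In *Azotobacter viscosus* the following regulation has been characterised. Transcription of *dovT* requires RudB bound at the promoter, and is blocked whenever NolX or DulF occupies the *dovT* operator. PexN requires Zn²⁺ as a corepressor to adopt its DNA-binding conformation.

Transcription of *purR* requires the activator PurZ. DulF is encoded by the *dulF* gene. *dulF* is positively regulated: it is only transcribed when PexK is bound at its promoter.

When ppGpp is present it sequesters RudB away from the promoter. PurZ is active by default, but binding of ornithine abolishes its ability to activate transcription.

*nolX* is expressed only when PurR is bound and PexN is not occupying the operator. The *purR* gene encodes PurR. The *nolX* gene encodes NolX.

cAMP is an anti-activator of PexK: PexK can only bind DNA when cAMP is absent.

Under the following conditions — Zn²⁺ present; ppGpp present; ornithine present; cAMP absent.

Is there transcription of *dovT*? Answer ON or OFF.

ppGpp is present, so RudB is inactive.
Zn²⁺ is present, so PexN is active.
Ornithine is present, so PurZ is inactive.
Required activator PurZ is absent, so *purR* is not transcribed.
So PurR is not produced.
With repressor PexN bound, *nolX* is not transcribed.
So NolX is not produced.
cAMP is absent, so PexK is active.
No repressor is bound and PexK is active, so *dulF* is transcribed.
So DulF is produced and active.
With repressor DulF bound, *dovT* is not transcribed.

OFF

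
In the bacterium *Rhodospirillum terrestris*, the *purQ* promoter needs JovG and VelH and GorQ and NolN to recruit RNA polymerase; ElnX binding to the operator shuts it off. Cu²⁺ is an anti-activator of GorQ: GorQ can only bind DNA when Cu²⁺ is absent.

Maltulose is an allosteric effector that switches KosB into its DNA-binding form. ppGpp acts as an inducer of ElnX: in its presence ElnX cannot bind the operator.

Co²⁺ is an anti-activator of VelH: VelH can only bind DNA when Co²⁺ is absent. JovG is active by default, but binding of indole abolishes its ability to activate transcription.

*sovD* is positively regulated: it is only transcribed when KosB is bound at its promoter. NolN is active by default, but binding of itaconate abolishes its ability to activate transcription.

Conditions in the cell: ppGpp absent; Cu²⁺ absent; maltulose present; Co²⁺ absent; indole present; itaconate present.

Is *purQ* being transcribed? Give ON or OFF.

ppGpp is absent, so ElnX is active.
Indole is present, so JovG is inactive.
Co²⁺ is absent, so VelH is active.
Cu²⁺ is absent, so GorQ is active.
Itaconate is present, so NolN is inactive.
With repressor ElnX bound, *purQ* is not transcribed.

OFF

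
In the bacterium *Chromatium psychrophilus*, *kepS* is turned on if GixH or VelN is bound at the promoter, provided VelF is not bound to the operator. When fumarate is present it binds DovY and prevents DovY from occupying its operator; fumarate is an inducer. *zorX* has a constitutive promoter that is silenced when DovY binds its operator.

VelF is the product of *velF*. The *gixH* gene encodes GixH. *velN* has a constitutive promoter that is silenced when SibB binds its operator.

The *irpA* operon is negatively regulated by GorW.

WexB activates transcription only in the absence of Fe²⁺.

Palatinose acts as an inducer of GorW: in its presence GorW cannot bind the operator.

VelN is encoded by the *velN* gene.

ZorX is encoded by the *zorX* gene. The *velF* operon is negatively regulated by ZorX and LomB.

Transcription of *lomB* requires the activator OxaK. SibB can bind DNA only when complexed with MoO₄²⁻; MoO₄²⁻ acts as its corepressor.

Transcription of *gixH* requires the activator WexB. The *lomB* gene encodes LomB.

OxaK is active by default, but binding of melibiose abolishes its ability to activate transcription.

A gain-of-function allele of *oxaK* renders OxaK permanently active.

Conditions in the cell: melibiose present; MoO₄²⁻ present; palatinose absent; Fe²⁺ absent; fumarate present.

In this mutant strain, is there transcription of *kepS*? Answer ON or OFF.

Fumarate is present, so DovY is inactive.
With no repressor bound, *zorX* is transcribed.
So ZorX is produced and active.
OxaK is constitutively active in this strain.
No repressor is bound and OxaK is active, so *lomB* is transcribed.
So LomB is produced and active.
With repressor ZorX bound, *velF* is not transcribed.
So VelF is not produced.
Fe²⁺ is absent, so WexB is active.
No repressor is bound and WexB is active, so *gixH* is transcribed.
So GixH is produced and active.
MoO₄²⁻ is present, so SibB is active.
With repressor SibB bound, *velN* is not transcribed.
So VelN is not produced.
Activator GixH is present, so *kepS* is transcribed.

ON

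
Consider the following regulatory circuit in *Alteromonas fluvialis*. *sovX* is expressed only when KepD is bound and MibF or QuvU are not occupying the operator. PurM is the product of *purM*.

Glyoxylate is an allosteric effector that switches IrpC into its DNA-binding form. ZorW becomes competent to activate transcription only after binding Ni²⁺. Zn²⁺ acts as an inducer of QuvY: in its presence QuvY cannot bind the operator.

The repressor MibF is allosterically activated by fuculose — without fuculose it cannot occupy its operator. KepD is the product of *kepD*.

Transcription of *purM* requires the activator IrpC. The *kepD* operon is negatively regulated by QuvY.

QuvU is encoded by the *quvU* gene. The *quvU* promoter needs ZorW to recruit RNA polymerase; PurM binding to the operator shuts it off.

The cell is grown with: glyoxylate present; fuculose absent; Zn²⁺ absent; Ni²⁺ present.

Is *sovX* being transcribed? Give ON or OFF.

Fuculose is absent, so MibF is inactive.
Glyoxylate is present, so IrpC is active.
No repressor is bound and IrpC is active, so *purM* is transcribed.
So PurM is produced and active.
Ni²⁺ is present, so ZorW is active.
With repressor PurM bound, *quvU* is not transcribed.
So QuvU is not produced.
Zn²⁺ is absent, so QuvY is active.
With repressor QuvY bound, *kepD* is not transcribed.
So KepD is not produced.
Required activator KepD is absent, so *sovX* is not transcribed.

OFF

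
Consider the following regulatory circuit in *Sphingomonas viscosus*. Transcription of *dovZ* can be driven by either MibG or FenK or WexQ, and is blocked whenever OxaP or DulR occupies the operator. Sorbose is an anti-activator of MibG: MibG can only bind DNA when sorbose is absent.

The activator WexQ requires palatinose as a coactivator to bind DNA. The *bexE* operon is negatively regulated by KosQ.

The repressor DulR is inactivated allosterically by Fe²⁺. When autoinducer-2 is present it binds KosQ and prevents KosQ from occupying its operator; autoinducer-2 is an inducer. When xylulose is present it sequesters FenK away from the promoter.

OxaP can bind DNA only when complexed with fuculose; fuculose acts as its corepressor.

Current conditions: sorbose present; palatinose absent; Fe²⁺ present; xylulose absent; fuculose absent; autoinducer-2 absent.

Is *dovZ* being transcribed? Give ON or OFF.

ON

Sorbose is present, so MibG is inactive.
Xylulose is absent, so FenK is active.
Fuculose is absent, so OxaP is inactive.
Palatinose is absent, so WexQ is inactive.
Fe²⁺ is present, so DulR is inactive.
Activator FenK is present, so *dovZ* is transcribed.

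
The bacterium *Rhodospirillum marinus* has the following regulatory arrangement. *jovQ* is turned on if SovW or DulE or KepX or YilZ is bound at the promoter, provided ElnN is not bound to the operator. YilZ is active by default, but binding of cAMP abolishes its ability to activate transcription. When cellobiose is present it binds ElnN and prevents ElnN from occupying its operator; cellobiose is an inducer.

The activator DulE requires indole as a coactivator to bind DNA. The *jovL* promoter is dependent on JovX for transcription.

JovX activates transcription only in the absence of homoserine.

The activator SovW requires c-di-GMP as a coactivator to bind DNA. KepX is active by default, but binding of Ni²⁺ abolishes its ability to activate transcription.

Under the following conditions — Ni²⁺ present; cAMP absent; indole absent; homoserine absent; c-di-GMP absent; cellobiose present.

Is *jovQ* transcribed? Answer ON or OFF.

ON

c-di-GMP is absent, so SovW is inactive.
Indole is absent, so DulE is inactive.
Ni²⁺ is present, so KepX is inactive.
cAMP is absent, so YilZ is active.
Cellobiose is present, so ElnN is inactive.
Activator YilZ is present, so *jovQ* is transcribed.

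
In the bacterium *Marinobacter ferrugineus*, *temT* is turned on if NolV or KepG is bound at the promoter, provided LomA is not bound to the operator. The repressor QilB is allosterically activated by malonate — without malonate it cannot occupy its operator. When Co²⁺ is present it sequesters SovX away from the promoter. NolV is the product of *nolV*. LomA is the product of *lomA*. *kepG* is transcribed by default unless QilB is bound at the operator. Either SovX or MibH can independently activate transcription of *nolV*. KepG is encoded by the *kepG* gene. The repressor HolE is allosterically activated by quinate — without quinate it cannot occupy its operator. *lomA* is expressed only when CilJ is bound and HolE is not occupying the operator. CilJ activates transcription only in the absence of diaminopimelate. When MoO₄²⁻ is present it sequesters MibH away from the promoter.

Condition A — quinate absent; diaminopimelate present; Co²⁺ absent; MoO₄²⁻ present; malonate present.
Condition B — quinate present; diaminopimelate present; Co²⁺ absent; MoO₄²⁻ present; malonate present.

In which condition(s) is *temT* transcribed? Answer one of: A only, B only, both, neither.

both

Condition A:
Quinate is absent, so HolE is inactive.
Diaminopimelate is present, so CilJ is inactive.
Required activator CilJ is absent, so *lomA* is not transcribed.
So LomA is not produced.
Co²⁺ is absent, so SovX is active.
MoO₄²⁻ is present, so MibH is inactive.
Activator SovX is present, so *nolV* is transcribed.
So NolV is produced and active.
Malonate is present, so QilB is active.
With repressor QilB bound, *kepG* is not transcribed.
So KepG is not produced.
Activator NolV is present, so *temT* is transcribed.
→ *temT* is ON in A.
Condition B:
Quinate is present, so HolE is active.
Diaminopimelate is present, so CilJ is inactive.
With repressor HolE bound, *lomA* is not transcribed.
So LomA is not produced.
Co²⁺ is absent, so SovX is active.
MoO₄²⁻ is present, so MibH is inactive.
Activator SovX is present, so *nolV* is transcribed.
So NolV is produced and active.
Malonate is present, so QilB is active.
With repressor QilB bound, *kepG* is not transcribed.
So KepG is not produced.
Activator NolV is present, so *temT* is transcribed.
→ *temT* is ON in B.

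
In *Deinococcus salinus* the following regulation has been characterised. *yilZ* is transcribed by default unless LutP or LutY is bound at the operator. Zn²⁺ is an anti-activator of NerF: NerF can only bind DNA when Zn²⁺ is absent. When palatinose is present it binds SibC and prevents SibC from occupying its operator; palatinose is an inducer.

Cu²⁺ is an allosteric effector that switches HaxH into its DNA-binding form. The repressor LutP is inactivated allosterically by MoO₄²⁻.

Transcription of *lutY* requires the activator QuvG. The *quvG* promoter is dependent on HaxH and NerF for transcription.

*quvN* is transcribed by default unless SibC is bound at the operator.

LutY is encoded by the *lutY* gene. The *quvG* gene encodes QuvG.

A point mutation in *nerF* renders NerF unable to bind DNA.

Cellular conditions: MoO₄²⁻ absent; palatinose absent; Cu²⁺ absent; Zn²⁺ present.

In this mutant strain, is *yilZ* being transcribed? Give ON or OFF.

OFF

MoO₄²⁻ is absent, so LutP is active.
Cu²⁺ is absent, so HaxH is inactive.
NerF is non-functional in this strain, so it has no effect.
Required activator HaxH is absent, so *quvG* is not transcribed.
So QuvG is not produced.
Required activator QuvG is absent, so *lutY* is not transcribed.
So LutY is not produced.
With repressor LutP bound, *yilZ* is not transcribed.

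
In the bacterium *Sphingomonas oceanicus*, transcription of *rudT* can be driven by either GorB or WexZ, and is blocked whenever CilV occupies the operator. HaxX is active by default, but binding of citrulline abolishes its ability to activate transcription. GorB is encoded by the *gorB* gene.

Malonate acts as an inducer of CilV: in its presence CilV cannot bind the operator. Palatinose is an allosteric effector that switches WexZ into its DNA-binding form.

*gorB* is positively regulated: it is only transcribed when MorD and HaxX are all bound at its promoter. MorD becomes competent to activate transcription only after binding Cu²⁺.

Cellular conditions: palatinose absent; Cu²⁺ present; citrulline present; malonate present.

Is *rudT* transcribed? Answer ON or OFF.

Cu²⁺ is present, so MorD is active.
Citrulline is present, so HaxX is inactive.
Required activator HaxX is absent, so *gorB* is not transcribed.
So GorB is not produced.
Malonate is present, so CilV is inactive.
Palatinose is absent, so WexZ is inactive.
No activator is available at the *rudT* promoter, so *rudT* is not transcribed.

OFF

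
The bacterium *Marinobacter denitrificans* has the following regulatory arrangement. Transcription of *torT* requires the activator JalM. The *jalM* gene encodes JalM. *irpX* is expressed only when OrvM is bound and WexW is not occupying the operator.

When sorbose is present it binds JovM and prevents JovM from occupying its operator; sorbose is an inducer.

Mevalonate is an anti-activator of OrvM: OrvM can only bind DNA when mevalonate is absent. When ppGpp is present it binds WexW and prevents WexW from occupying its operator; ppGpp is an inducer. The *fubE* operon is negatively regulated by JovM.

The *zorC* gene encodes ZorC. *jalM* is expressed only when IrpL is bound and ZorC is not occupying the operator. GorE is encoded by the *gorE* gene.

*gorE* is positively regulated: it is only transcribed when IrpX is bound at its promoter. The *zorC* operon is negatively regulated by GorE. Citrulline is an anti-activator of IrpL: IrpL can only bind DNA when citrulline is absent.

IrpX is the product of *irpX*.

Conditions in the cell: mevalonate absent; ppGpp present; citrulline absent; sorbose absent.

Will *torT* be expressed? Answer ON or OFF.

ON

Mevalonate is absent, so OrvM is active.
ppGpp is present, so WexW is inactive.
No repressor is bound and OrvM is active, so *irpX* is transcribed.
So IrpX is produced and active.
No repressor is bound and IrpX is active, so *gorE* is transcribed.
So GorE is produced and active.
With repressor GorE bound, *zorC* is not transcribed.
So ZorC is not produced.
Citrulline is absent, so IrpL is active.
No repressor is bound and IrpL is active, so *jalM* is transcribed.
So JalM is produced and active.
No repressor is bound and JalM is active, so *torT* is transcribed.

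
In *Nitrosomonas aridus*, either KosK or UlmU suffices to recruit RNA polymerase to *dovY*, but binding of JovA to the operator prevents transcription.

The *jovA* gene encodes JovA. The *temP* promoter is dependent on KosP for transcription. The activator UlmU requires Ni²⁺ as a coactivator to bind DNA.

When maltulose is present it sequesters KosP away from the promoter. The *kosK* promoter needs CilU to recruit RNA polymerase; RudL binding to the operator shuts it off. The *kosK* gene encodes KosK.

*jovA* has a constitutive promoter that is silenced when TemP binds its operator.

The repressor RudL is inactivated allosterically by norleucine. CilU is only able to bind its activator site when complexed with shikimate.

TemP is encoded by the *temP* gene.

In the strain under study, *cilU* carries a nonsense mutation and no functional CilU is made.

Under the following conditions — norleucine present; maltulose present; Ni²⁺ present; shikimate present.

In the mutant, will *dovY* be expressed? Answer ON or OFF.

OFF

CilU is non-functional in this strain, so it has no effect.
Norleucine is present, so RudL is inactive.
Required activator CilU is absent, so *kosK* is not transcribed.
So KosK is not produced.
Maltulose is present, so KosP is inactive.
Required activator KosP is absent, so *temP* is not transcribed.
So TemP is not produced.
With no repressor bound, *jovA* is transcribed.
So JovA is produced and active.
Ni²⁺ is present, so UlmU is active.
With repressor JovA bound, *dovY* is not transcribed.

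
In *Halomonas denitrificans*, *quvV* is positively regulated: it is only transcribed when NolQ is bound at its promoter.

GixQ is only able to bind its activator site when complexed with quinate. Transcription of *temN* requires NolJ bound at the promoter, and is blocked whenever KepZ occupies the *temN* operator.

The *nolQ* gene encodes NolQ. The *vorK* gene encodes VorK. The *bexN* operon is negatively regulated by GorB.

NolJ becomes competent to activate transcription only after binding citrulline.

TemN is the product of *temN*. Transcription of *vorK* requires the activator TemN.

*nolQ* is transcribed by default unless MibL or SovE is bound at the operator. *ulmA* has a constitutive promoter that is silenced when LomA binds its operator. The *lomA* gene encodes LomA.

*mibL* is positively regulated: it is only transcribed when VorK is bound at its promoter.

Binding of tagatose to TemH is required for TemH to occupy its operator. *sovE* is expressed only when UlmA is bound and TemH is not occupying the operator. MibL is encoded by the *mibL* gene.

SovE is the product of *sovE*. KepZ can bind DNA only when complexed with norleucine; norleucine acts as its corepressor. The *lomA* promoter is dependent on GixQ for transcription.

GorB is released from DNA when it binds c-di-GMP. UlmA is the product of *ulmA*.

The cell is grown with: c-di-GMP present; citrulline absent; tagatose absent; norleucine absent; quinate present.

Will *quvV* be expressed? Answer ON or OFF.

Citrulline is absent, so NolJ is inactive.
Norleucine is absent, so KepZ is inactive.
Required activator NolJ is absent, so *temN* is not transcribed.
So TemN is not produced.
Required activator TemN is absent, so *vorK* is not transcribed.
So VorK is not produced.
Required activator VorK is absent, so *mibL* is not transcribed.
So MibL is not produced.
Tagatose is absent, so TemH is inactive.
Quinate is present, so GixQ is active.
No repressor is bound and GixQ is active, so *lomA* is transcribed.
So LomA is produced and active.
With repressor LomA bound, *ulmA* is not transcribed.
So UlmA is not produced.
Required activator UlmA is absent, so *sovE* is not transcribed.
So SovE is not produced.
With no repressor bound, *nolQ* is transcribed.
So NolQ is produced and active.
No repressor is bound and NolQ is active, so *quvV* is transcribed.

ON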